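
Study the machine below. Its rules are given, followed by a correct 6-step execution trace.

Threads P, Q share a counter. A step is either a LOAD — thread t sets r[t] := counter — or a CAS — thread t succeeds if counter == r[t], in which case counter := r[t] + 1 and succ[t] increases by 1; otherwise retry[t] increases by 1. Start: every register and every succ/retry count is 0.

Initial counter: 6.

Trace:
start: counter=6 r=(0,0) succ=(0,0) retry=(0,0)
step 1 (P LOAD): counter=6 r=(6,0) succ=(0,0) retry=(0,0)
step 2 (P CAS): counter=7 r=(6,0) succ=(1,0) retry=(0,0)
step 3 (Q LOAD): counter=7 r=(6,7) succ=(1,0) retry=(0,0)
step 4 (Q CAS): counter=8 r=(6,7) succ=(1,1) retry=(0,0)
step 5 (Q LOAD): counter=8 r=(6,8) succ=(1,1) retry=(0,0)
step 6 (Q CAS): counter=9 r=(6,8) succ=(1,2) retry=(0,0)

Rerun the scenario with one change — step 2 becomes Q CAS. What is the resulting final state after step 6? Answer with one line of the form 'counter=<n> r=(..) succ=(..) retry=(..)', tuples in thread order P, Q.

counter=8 r=(6,7) succ=(0,2) retry=(0,1)

(re-executing from step 2 with the substitution; state before step 2: counter=6 r=(6,0) succ=(0,0) retry=(0,0))
step 2 (Q CAS): counter=6 r=(6,0) succ=(0,0) retry=(0,1)
step 3 (Q LOAD): counter=6 r=(6,6) succ=(0,0) retry=(0,1)
step 4 (Q CAS): counter=7 r=(6,6) succ=(0,1) retry=(0,1)
step 5 (Q LOAD): counter=7 r=(6,7) succ=(0,1) retry=(0,1)
step 6 (Q CAS): counter=8 r=(6,7) succ=(0,2) retry=(0,1)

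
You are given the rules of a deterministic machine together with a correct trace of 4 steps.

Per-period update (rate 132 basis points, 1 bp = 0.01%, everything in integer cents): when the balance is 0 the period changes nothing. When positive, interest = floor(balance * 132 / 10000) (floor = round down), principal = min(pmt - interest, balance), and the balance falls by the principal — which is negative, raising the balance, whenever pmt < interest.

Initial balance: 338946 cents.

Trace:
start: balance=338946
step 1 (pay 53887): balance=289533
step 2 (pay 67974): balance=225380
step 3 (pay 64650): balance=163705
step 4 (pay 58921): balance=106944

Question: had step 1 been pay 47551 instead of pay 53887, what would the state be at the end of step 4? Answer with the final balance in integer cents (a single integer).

(re-executing from step 1 with the substitution; state before step 1: balance=338946)
step 1 (pay 47551): balance=295869
step 2 (pay 67974): balance=231800
step 3 (pay 64650): balance=170209
step 4 (pay 58921): balance=113534

113534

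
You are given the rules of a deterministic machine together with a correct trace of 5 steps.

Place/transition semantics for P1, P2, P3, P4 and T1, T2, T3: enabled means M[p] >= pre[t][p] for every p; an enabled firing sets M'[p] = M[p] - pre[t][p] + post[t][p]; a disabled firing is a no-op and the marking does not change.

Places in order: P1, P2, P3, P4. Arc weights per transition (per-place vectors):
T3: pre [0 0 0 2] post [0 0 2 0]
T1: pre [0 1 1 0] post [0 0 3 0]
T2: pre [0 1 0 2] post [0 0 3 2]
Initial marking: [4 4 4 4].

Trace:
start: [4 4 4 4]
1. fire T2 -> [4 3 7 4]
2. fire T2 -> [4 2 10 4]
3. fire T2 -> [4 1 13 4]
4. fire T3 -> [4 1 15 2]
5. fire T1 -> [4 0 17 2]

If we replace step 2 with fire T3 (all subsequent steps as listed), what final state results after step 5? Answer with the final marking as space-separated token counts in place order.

4 1 16 0

(re-executing from step 2 with the substitution; state before step 2: [4 3 7 4])
2. fire T3 -> [4 3 9 2]
3. fire T2 -> [4 2 12 2]
4. fire T3 -> [4 2 14 0]
5. fire T1 -> [4 1 16 0]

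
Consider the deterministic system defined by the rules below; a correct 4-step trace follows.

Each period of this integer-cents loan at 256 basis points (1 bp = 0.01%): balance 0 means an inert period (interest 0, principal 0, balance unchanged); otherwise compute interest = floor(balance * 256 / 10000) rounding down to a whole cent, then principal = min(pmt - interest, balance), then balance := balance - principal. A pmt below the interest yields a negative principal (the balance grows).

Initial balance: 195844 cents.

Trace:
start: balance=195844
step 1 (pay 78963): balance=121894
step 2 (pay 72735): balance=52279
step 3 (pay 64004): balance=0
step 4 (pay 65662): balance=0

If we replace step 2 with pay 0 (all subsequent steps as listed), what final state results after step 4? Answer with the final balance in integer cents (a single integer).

(re-executing from step 2 with the substitution; state before step 2: balance=121894)
step 2 (pay 0): balance=125014
step 3 (pay 64004): balance=64210
step 4 (pay 65662): balance=191

191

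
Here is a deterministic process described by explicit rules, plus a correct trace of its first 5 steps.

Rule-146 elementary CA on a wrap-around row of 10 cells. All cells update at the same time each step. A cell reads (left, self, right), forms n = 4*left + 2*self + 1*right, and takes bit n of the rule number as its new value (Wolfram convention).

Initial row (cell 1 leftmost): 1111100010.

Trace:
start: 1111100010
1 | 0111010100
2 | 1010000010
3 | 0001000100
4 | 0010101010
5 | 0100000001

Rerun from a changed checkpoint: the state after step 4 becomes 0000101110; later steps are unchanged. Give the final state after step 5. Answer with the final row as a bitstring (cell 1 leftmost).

state after step 4 := 0000101110
5 | 0001000101

0001000101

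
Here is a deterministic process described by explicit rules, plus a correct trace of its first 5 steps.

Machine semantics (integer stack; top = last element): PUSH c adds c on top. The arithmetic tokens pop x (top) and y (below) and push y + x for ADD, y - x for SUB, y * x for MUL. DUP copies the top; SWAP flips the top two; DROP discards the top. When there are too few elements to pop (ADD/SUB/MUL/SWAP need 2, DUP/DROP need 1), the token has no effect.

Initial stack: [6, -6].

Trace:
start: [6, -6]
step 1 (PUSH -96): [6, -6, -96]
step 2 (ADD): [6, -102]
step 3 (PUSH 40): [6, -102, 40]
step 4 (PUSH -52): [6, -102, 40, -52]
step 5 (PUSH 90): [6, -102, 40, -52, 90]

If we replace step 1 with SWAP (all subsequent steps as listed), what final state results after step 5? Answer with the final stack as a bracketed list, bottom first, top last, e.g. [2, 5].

[0, 40, -52, 90]

(re-executing from step 1 with the substitution; state before step 1: [6, -6])
step 1 (SWAP): [-6, 6]
step 2 (ADD): [0]
step 3 (PUSH 40): [0, 40]
step 4 (PUSH -52): [0, 40, -52]
step 5 (PUSH 90): [0, 40, -52, 90]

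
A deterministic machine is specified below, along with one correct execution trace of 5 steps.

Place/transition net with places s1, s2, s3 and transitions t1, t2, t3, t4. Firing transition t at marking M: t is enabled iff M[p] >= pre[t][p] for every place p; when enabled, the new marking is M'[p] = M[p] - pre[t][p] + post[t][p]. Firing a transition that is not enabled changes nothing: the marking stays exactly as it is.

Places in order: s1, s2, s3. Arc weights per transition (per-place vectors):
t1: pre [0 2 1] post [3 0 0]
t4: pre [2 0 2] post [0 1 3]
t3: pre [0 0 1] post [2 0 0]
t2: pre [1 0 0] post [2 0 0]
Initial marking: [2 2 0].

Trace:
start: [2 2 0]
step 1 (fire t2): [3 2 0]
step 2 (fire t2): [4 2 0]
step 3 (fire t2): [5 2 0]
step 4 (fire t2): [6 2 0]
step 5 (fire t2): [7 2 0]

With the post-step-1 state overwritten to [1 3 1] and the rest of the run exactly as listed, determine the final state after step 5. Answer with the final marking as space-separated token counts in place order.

5 3 1

state after step 1 := [1 3 1]
step 2 (fire t2): [2 3 1]
step 3 (fire t2): [3 3 1]
step 4 (fire t2): [4 3 1]
step 5 (fire t2): [5 3 1]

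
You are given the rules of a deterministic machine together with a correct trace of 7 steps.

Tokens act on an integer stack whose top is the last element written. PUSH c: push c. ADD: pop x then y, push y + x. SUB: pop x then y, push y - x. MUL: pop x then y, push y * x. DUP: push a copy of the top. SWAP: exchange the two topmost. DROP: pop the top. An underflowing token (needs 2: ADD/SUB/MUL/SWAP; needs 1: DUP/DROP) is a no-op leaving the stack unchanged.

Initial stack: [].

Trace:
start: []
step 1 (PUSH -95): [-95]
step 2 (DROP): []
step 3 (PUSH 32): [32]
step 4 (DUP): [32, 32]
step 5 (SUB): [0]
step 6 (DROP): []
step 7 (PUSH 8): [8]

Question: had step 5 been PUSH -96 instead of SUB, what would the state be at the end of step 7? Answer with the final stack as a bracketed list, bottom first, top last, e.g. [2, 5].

[32, 32, 8]

(re-executing from step 5 with the substitution; state before step 5: [32, 32])
step 5 (PUSH -96): [32, 32, -96]
step 6 (DROP): [32, 32]
step 7 (PUSH 8): [32, 32, 8]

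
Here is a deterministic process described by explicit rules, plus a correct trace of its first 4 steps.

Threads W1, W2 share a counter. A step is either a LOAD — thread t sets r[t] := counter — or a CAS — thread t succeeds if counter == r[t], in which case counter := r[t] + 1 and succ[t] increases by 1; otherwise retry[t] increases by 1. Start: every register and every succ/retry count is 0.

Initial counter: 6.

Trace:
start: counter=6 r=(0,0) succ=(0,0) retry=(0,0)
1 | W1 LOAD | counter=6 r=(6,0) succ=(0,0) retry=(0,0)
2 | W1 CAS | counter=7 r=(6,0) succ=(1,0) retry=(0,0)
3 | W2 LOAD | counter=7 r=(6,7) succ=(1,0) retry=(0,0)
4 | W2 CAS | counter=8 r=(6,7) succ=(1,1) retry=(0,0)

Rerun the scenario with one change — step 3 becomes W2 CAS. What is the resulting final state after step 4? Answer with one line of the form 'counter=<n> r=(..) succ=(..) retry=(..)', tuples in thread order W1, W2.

(re-executing from step 3 with the substitution; state before step 3: counter=7 r=(6,0) succ=(1,0) retry=(0,0))
3 | W2 CAS | counter=7 r=(6,0) succ=(1,0) retry=(0,1)
4 | W2 CAS | counter=7 r=(6,0) succ=(1,0) retry=(0,2)

counter=7 r=(6,0) succ=(1,0) retry=(0,2)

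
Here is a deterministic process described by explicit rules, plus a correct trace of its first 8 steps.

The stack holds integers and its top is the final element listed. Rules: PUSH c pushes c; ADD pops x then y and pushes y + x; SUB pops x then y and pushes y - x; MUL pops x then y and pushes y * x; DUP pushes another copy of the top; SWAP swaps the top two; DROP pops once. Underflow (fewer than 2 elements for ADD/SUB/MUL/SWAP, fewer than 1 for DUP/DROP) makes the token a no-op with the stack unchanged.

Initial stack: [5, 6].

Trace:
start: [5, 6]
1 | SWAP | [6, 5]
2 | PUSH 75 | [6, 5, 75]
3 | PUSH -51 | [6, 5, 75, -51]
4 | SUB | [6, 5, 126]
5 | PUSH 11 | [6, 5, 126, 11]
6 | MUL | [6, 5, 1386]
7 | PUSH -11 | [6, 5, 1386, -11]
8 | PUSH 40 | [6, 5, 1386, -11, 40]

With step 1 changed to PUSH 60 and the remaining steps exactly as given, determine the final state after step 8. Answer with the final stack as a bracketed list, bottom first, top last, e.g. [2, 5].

(re-executing from step 1 with the substitution; state before step 1: [5, 6])
1 | PUSH 60 | [5, 6, 60]
2 | PUSH 75 | [5, 6, 60, 75]
3 | PUSH -51 | [5, 6, 60, 75, -51]
4 | SUB | [5, 6, 60, 126]
5 | PUSH 11 | [5, 6, 60, 126, 11]
6 | MUL | [5, 6, 60, 1386]
7 | PUSH -11 | [5, 6, 60, 1386, -11]
8 | PUSH 40 | [5, 6, 60, 1386, -11, 40]

[5, 6, 60, 1386, -11, 40]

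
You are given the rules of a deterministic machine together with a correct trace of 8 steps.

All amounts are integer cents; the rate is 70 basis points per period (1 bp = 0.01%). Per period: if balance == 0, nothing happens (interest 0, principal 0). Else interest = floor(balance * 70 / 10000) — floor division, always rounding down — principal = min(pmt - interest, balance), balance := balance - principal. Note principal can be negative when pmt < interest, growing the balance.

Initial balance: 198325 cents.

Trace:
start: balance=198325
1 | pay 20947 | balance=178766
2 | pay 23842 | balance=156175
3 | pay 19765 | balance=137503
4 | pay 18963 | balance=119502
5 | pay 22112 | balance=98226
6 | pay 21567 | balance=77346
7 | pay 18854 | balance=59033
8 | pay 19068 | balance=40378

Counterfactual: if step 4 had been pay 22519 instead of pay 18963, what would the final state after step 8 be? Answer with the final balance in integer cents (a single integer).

(re-executing from step 4 with the substitution; state before step 4: balance=137503)
4 | pay 22519 | balance=115946
5 | pay 22112 | balance=94645
6 | pay 21567 | balance=73740
7 | pay 18854 | balance=55402
8 | pay 19068 | balance=36721

36721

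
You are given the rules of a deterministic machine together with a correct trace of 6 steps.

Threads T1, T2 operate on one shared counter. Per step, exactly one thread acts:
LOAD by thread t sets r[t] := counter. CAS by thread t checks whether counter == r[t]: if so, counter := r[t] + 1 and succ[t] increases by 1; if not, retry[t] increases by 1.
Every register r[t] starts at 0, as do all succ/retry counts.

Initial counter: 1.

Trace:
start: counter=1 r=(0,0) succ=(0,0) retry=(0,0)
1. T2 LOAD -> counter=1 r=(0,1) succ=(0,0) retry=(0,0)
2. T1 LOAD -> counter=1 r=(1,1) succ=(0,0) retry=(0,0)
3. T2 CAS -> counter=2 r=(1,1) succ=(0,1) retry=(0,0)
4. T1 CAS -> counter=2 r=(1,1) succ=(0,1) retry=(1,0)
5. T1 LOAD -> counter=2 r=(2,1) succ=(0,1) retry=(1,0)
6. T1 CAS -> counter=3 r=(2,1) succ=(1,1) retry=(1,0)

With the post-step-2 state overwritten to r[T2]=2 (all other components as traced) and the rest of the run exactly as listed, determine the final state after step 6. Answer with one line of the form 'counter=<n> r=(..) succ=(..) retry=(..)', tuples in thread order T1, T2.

state after step 2 := counter=1 r=(1,2) succ=(0,0) retry=(0,0)
3. T2 CAS -> counter=1 r=(1,2) succ=(0,0) retry=(0,1)
4. T1 CAS -> counter=2 r=(1,2) succ=(1,0) retry=(0,1)
5. T1 LOAD -> counter=2 r=(2,2) succ=(1,0) retry=(0,1)
6. T1 CAS -> counter=3 r=(2,2) succ=(2,0) retry=(0,1)

counter=3 r=(2,2) succ=(2,0) retry=(0,1)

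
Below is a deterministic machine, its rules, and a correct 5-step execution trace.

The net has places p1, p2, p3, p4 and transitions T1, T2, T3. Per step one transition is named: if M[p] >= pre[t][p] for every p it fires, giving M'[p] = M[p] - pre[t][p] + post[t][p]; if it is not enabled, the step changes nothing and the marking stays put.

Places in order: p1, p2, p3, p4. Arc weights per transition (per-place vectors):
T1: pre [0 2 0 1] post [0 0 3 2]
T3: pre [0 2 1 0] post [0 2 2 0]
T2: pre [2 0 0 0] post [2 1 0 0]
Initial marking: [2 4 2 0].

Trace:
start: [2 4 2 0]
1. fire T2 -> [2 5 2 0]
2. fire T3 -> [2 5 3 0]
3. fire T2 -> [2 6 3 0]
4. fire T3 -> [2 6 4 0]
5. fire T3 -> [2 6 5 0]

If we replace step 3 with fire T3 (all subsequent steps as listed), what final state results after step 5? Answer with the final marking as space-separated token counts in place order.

2 5 6 0

(re-executing from step 3 with the substitution; state before step 3: [2 5 3 0])
3. fire T3 -> [2 5 4 0]
4. fire T3 -> [2 5 5 0]
5. fire T3 -> [2 5 6 0]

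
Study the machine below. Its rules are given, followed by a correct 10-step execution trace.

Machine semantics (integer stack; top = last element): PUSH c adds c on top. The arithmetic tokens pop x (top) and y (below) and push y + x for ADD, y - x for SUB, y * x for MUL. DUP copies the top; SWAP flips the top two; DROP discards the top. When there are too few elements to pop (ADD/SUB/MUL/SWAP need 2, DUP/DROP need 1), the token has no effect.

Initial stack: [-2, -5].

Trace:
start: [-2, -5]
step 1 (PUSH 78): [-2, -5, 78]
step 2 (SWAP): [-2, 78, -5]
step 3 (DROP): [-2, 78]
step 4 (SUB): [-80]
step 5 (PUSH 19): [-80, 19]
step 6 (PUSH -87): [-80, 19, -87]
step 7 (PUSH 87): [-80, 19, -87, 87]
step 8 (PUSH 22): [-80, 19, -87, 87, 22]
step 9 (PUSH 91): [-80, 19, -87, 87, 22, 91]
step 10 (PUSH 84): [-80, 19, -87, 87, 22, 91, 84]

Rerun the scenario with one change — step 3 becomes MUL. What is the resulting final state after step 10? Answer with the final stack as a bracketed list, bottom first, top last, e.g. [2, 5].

[388, 19, -87, 87, 22, 91, 84]

(re-executing from step 3 with the substitution; state before step 3: [-2, 78, -5])
step 3 (MUL): [-2, -390]
step 4 (SUB): [388]
step 5 (PUSH 19): [388, 19]
step 6 (PUSH -87): [388, 19, -87]
step 7 (PUSH 87): [388, 19, -87, 87]
step 8 (PUSH 22): [388, 19, -87, 87, 22]
step 9 (PUSH 91): [388, 19, -87, 87, 22, 91]
step 10 (PUSH 84): [388, 19, -87, 87, 22, 91, 84]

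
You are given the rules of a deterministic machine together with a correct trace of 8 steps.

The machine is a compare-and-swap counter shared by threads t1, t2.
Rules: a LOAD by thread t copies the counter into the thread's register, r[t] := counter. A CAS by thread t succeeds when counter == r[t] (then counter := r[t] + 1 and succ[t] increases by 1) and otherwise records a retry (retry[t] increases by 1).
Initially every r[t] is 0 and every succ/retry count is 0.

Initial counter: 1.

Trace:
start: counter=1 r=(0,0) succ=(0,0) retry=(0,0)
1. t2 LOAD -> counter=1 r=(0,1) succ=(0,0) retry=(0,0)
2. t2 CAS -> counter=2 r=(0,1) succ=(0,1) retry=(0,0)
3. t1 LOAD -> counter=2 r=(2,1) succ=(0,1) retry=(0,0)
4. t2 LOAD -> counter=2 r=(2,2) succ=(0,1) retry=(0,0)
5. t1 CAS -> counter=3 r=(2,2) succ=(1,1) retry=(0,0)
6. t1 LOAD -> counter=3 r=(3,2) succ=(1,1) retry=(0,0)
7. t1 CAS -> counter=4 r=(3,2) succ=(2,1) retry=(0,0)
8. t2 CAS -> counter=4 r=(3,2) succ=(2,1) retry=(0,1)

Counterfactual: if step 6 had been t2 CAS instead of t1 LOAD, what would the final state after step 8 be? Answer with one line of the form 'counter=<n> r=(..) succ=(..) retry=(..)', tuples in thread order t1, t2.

(re-executing from step 6 with the substitution; state before step 6: counter=3 r=(2,2) succ=(1,1) retry=(0,0))
6. t2 CAS -> counter=3 r=(2,2) succ=(1,1) retry=(0,1)
7. t1 CAS -> counter=3 r=(2,2) succ=(1,1) retry=(1,1)
8. t2 CAS -> counter=3 r=(2,2) succ=(1,1) retry=(1,2)

counter=3 r=(2,2) succ=(1,1) retry=(1,2)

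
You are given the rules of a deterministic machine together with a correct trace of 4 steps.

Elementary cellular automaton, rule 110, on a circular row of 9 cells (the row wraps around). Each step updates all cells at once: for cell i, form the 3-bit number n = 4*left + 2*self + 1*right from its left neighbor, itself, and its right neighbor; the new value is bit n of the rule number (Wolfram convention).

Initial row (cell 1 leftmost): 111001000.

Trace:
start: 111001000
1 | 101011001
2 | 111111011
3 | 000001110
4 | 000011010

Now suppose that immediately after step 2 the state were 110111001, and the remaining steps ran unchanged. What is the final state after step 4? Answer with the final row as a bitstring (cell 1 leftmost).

state after step 2 := 110111001
3 | 011101011
4 | 110111111

110111111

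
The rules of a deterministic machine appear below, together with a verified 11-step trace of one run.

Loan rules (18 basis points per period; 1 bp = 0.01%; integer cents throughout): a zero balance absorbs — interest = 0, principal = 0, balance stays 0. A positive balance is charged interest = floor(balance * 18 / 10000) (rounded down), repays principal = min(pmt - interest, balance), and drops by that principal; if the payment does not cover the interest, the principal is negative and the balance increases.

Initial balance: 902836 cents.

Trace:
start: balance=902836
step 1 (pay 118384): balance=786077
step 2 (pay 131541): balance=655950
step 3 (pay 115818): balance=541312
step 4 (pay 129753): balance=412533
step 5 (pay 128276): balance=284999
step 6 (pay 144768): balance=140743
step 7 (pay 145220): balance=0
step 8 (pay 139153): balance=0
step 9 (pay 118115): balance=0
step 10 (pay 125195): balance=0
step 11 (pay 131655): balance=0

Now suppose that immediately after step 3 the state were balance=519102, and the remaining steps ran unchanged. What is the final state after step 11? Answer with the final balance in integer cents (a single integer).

state after step 3 := balance=519102
step 4 (pay 129753): balance=390283
step 5 (pay 128276): balance=262709
step 6 (pay 144768): balance=118413
step 7 (pay 145220): balance=0
step 8 (pay 139153): balance=0
step 9 (pay 118115): balance=0
step 10 (pay 125195): balance=0
step 11 (pay 131655): balance=0

0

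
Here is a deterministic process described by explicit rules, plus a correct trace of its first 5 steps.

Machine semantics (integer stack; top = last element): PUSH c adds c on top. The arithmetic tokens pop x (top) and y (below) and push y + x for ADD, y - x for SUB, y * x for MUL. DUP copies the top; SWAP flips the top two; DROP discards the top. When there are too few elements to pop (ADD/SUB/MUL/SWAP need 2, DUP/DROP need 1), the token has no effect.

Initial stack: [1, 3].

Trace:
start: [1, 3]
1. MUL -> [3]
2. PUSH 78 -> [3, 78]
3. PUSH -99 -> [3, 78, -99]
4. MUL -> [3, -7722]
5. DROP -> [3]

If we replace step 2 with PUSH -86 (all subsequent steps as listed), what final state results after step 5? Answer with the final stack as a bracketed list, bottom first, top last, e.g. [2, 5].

(re-executing from step 2 with the substitution; state before step 2: [3])
2. PUSH -86 -> [3, -86]
3. PUSH -99 -> [3, -86, -99]
4. MUL -> [3, 8514]
5. DROP -> [3]

[3]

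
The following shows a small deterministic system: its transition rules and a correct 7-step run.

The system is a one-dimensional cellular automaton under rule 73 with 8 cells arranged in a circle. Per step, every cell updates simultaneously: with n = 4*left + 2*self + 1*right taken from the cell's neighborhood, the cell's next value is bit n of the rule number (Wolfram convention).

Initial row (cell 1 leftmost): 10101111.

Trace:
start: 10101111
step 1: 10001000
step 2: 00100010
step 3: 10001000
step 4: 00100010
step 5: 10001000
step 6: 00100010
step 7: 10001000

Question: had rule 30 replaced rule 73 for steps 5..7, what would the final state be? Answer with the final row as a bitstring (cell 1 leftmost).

(re-executing steps 5..7 under rule 30; state before step 5: 00100010)
step 5: 01110111
step 6: 01000100
step 7: 11101110

11101110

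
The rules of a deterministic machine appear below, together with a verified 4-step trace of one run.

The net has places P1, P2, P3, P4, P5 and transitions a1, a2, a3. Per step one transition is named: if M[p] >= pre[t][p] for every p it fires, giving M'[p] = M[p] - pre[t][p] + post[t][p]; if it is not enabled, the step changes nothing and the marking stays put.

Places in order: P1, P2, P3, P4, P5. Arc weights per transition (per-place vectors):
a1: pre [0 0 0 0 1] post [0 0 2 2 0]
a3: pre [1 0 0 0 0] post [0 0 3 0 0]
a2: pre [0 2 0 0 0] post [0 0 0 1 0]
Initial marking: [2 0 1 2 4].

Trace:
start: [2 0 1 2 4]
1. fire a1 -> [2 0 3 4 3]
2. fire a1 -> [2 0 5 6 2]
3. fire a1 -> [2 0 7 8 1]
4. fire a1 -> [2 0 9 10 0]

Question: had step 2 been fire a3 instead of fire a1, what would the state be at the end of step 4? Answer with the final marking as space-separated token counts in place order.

1 0 10 8 1

(re-executing from step 2 with the substitution; state before step 2: [2 0 3 4 3])
2. fire a3 -> [1 0 6 4 3]
3. fire a1 -> [1 0 8 6 2]
4. fire a1 -> [1 0 10 8 1]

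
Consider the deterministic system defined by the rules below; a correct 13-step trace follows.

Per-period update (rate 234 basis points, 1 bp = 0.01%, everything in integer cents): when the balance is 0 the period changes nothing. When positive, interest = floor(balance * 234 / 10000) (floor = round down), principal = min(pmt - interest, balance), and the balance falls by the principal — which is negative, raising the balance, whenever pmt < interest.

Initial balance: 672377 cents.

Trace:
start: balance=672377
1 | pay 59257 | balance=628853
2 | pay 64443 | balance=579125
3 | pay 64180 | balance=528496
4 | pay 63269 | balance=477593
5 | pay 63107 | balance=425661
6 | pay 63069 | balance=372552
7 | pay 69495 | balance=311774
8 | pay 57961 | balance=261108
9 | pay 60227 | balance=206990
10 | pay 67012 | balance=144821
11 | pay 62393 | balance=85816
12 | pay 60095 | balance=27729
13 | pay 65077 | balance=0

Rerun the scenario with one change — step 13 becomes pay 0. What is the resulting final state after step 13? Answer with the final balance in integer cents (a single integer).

28377

(re-executing from step 13 with the substitution; state before step 13: balance=27729)
13 | pay 0 | balance=28377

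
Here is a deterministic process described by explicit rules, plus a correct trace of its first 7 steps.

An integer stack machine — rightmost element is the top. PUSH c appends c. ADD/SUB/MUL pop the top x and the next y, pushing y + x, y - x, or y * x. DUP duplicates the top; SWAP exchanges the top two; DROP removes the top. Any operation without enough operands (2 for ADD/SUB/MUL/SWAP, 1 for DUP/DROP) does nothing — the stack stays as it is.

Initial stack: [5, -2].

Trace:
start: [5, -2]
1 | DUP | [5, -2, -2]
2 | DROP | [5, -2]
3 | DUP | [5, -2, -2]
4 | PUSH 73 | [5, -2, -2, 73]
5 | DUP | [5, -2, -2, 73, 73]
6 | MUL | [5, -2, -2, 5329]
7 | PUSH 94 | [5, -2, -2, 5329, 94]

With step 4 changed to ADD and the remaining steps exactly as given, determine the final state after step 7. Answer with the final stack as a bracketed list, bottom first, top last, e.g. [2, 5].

(re-executing from step 4 with the substitution; state before step 4: [5, -2, -2])
4 | ADD | [5, -4]
5 | DUP | [5, -4, -4]
6 | MUL | [5, 16]
7 | PUSH 94 | [5, 16, 94]

[5, 16, 94]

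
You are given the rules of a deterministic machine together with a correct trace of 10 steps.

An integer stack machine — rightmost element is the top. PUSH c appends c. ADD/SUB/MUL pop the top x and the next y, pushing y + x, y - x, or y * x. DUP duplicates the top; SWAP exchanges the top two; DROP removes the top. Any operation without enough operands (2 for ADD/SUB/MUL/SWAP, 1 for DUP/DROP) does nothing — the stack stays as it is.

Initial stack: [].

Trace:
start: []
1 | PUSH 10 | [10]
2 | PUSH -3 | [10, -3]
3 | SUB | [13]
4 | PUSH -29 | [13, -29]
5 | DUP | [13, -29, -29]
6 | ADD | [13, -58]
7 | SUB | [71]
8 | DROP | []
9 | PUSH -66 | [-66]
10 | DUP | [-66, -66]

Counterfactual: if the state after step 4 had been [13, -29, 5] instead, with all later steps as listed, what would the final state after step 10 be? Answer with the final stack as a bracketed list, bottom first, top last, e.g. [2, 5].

[13, -66, -66]

state after step 4 := [13, -29, 5]
5 | DUP | [13, -29, 5, 5]
6 | ADD | [13, -29, 10]
7 | SUB | [13, -39]
8 | DROP | [13]
9 | PUSH -66 | [13, -66]
10 | DUP | [13, -66, -66]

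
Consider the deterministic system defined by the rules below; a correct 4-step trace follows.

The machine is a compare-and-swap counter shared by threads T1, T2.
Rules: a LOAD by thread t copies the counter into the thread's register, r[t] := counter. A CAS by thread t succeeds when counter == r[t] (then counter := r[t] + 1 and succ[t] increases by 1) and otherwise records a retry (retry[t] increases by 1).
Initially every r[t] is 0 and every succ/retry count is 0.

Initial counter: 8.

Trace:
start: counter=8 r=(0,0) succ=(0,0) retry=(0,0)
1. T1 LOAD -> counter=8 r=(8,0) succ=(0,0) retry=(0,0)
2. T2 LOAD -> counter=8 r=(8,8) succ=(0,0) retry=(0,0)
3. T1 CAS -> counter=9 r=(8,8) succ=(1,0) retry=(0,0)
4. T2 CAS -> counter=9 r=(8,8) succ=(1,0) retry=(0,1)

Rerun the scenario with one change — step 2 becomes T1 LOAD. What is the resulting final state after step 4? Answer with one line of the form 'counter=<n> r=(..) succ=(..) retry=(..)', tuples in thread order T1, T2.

counter=9 r=(8,0) succ=(1,0) retry=(0,1)

(re-executing from step 2 with the substitution; state before step 2: counter=8 r=(8,0) succ=(0,0) retry=(0,0))
2. T1 LOAD -> counter=8 r=(8,0) succ=(0,0) retry=(0,0)
3. T1 CAS -> counter=9 r=(8,0) succ=(1,0) retry=(0,0)
4. T2 CAS -> counter=9 r=(8,0) succ=(1,0) retry=(0,1)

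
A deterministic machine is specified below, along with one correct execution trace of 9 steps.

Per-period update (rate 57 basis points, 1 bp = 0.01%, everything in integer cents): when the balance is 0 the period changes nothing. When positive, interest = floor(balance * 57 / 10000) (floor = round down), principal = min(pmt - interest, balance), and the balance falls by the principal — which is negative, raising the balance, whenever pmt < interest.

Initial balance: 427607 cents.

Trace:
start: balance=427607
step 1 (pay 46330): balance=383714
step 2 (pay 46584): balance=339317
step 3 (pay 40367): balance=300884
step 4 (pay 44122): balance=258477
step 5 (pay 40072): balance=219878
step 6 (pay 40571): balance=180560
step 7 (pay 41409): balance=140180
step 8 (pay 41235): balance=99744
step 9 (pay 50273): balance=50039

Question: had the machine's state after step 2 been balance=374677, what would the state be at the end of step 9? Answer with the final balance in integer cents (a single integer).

state after step 2 := balance=374677
step 3 (pay 40367): balance=336445
step 4 (pay 44122): balance=294240
step 5 (pay 40072): balance=255845
step 6 (pay 40571): balance=216732
step 7 (pay 41409): balance=176558
step 8 (pay 41235): balance=136329
step 9 (pay 50273): balance=86833

86833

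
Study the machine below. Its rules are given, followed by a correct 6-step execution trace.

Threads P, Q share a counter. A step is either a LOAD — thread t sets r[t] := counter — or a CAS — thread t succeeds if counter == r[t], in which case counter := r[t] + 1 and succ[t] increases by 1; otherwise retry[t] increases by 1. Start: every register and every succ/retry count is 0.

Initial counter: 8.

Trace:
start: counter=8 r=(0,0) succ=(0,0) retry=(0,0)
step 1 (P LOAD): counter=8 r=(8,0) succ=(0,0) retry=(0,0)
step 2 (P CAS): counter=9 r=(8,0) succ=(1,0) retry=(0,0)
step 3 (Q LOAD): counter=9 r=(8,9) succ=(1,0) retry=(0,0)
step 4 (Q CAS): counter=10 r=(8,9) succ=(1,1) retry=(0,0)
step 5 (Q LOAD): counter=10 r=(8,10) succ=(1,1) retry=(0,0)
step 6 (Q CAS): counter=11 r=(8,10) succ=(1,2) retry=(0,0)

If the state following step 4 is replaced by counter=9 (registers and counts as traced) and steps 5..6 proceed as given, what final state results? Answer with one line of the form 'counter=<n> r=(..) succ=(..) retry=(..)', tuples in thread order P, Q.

counter=10 r=(8,9) succ=(1,2) retry=(0,0)

state after step 4 := counter=9 r=(8,9) succ=(1,1) retry=(0,0)
step 5 (Q LOAD): counter=9 r=(8,9) succ=(1,1) retry=(0,0)
step 6 (Q CAS): counter=10 r=(8,9) succ=(1,2) retry=(0,0)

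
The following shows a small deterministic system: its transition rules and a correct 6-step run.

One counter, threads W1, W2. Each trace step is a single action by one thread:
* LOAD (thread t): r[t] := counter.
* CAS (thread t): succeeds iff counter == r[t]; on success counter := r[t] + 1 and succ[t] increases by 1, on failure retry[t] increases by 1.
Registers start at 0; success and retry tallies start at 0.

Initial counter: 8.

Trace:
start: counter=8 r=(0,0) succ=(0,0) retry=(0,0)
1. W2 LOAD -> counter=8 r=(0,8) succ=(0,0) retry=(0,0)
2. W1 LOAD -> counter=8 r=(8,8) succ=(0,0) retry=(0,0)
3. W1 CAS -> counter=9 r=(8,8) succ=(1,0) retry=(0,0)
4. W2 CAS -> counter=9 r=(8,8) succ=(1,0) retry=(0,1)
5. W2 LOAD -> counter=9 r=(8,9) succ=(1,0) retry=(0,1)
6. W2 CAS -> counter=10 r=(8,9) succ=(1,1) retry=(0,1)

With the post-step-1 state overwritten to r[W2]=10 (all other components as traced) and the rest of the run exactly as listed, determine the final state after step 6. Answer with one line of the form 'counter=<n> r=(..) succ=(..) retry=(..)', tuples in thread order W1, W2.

state after step 1 := counter=8 r=(0,10) succ=(0,0) retry=(0,0)
2. W1 LOAD -> counter=8 r=(8,10) succ=(0,0) retry=(0,0)
3. W1 CAS -> counter=9 r=(8,10) succ=(1,0) retry=(0,0)
4. W2 CAS -> counter=9 r=(8,10) succ=(1,0) retry=(0,1)
5. W2 LOAD -> counter=9 r=(8,9) succ=(1,0) retry=(0,1)
6. W2 CAS -> counter=10 r=(8,9) succ=(1,1) retry=(0,1)

counter=10 r=(8,9) succ=(1,1) retry=(0,1)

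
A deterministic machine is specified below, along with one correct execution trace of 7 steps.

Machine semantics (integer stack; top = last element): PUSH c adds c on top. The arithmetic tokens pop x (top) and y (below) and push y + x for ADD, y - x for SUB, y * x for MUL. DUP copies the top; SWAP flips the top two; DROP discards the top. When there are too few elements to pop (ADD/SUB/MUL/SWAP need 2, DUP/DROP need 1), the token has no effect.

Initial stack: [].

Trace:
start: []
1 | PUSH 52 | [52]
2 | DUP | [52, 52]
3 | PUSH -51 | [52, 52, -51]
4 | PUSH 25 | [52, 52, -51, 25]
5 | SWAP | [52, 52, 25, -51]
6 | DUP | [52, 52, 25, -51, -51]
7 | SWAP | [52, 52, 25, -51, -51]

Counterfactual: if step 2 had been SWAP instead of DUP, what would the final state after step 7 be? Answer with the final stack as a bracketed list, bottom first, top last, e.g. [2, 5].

(re-executing from step 2 with the substitution; state before step 2: [52])
2 | SWAP | [52]
3 | PUSH -51 | [52, -51]
4 | PUSH 25 | [52, -51, 25]
5 | SWAP | [52, 25, -51]
6 | DUP | [52, 25, -51, -51]
7 | SWAP | [52, 25, -51, -51]

[52, 25, -51, -51]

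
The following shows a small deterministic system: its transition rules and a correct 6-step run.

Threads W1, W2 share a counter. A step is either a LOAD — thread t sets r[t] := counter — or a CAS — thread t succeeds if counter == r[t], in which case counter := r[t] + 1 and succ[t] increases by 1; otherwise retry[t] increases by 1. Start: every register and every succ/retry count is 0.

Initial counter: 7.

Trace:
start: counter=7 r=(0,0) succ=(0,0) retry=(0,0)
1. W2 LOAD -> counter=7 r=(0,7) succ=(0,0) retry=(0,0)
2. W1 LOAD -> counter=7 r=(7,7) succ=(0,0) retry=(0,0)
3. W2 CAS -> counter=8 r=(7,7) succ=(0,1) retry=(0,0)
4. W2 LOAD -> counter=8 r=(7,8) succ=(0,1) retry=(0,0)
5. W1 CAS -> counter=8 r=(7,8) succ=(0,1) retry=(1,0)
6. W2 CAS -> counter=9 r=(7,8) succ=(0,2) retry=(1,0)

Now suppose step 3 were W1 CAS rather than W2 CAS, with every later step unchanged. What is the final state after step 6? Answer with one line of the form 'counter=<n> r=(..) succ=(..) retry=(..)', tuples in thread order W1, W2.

counter=9 r=(7,8) succ=(1,1) retry=(1,0)

(re-executing from step 3 with the substitution; state before step 3: counter=7 r=(7,7) succ=(0,0) retry=(0,0))
3. W1 CAS -> counter=8 r=(7,7) succ=(1,0) retry=(0,0)
4. W2 LOAD -> counter=8 r=(7,8) succ=(1,0) retry=(0,0)
5. W1 CAS -> counter=8 r=(7,8) succ=(1,0) retry=(1,0)
6. W2 CAS -> counter=9 r=(7,8) succ=(1,1) retry=(1,0)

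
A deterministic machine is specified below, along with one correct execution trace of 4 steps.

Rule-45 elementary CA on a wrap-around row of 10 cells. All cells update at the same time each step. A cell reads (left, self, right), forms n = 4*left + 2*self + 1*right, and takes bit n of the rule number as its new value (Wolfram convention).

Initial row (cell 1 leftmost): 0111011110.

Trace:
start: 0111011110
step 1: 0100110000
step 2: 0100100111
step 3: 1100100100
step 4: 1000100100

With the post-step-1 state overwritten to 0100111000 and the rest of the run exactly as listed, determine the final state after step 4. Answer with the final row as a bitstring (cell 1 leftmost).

state after step 1 := 0100111000
step 2: 0100100011
step 3: 1100101010
step 4: 1000111111

1000111111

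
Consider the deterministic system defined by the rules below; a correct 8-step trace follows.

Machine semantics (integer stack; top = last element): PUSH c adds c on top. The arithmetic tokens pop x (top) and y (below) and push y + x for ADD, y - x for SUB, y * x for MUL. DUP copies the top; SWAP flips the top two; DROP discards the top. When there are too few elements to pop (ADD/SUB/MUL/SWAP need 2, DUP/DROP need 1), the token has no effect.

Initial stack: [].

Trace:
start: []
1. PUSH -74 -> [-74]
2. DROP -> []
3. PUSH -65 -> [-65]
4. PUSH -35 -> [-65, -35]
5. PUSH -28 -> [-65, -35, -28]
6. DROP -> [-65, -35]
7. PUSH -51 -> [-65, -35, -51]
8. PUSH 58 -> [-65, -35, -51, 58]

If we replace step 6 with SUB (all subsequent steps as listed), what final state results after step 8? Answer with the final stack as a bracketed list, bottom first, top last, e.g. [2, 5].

[-65, -7, -51, 58]

(re-executing from step 6 with the substitution; state before step 6: [-65, -35, -28])
6. SUB -> [-65, -7]
7. PUSH -51 -> [-65, -7, -51]
8. PUSH 58 -> [-65, -7, -51, 58]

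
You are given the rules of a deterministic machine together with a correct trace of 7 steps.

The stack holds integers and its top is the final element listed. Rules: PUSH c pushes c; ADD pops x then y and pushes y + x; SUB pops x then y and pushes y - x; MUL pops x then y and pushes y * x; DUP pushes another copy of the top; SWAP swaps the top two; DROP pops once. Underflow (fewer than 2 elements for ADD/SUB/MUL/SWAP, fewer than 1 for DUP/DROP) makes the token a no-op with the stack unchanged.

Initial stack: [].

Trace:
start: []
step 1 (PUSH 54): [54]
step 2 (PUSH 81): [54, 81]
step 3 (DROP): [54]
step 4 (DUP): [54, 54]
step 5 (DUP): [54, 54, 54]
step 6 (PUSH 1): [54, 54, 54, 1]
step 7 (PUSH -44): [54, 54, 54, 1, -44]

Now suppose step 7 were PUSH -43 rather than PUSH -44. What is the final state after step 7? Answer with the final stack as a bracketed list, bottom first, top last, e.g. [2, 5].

[54, 54, 54, 1, -43]

(re-executing from step 7 with the substitution; state before step 7: [54, 54, 54, 1])
step 7 (PUSH -43): [54, 54, 54, 1, -43]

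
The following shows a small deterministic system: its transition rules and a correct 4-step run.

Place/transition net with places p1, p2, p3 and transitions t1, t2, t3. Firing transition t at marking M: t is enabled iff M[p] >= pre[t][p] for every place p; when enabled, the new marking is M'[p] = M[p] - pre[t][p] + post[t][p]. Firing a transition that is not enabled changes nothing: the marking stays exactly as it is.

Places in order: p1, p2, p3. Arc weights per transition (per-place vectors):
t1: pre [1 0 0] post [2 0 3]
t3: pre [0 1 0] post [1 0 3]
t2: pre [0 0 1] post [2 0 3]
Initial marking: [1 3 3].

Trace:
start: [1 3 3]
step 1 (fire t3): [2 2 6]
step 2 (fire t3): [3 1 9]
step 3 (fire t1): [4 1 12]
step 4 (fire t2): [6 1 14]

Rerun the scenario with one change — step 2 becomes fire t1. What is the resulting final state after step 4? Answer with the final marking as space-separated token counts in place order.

6 2 14

(re-executing from step 2 with the substitution; state before step 2: [2 2 6])
step 2 (fire t1): [3 2 9]
step 3 (fire t1): [4 2 12]
step 4 (fire t2): [6 2 14]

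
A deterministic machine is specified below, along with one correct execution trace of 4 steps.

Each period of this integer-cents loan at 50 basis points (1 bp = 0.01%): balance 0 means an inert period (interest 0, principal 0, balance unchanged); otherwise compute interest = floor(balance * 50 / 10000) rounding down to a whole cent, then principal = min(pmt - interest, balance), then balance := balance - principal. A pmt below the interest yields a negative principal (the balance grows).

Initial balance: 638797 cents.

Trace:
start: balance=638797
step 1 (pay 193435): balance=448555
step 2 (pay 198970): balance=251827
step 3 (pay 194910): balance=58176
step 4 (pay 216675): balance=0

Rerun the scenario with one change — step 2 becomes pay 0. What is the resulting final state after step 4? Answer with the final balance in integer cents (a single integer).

42755

(re-executing from step 2 with the substitution; state before step 2: balance=448555)
step 2 (pay 0): balance=450797
step 3 (pay 194910): balance=258140
step 4 (pay 216675): balance=42755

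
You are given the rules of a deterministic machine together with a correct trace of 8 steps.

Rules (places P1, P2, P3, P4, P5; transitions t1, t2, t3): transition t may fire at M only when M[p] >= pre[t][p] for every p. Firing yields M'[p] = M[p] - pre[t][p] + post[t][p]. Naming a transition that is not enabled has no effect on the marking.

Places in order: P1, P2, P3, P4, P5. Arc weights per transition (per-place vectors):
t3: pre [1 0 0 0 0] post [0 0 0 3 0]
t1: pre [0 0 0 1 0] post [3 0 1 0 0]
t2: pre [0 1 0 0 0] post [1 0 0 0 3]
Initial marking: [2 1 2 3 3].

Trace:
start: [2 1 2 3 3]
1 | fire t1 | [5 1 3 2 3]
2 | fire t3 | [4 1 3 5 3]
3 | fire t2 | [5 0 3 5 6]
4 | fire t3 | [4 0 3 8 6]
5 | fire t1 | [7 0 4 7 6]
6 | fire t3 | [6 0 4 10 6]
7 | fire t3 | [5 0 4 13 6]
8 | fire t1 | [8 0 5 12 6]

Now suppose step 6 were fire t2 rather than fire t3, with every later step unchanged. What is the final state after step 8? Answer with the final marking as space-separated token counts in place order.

9 0 5 9 6

(re-executing from step 6 with the substitution; state before step 6: [7 0 4 7 6])
6 | fire t2 | [7 0 4 7 6]
7 | fire t3 | [6 0 4 10 6]
8 | fire t1 | [9 0 5 9 6]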